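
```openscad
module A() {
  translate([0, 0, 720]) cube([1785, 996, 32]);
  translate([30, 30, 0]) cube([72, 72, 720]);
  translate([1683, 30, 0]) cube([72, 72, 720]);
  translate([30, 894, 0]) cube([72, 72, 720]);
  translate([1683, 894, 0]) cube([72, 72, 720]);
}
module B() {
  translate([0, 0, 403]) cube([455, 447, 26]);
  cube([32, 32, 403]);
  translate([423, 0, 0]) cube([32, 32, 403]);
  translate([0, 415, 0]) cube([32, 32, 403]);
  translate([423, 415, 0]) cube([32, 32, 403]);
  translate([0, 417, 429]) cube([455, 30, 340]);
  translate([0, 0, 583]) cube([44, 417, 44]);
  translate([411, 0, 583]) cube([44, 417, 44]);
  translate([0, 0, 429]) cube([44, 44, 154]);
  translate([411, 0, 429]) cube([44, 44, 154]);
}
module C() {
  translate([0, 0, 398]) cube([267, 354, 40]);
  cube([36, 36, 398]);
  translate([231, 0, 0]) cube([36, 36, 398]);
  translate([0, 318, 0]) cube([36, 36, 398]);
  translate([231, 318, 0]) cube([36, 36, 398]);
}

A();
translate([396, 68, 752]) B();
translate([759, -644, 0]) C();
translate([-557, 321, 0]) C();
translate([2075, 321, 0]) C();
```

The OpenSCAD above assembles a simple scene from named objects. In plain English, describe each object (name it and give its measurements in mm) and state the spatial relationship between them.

A is a table: top 1785 mm (x) × 996 mm (y), 32 mm thick, upper face at z = 752 mm, on four 72×72 mm square legs, each inset 30 mm from the nearest pair of top edges, running from z = 0 to the bottom of the top.

B is a chair. The seat is a 455×447×26 mm slab with its top at z = 429 mm, on four 32×32 mm corner legs (flush with the seat edges, standing on z = 0). A flat backrest 30 mm thick, 340 mm tall, spans the full seat width and rises from the seat top along its +y edge, rear face flush with the rear of the seat. Two armrests of 44×44 mm section run along each side from the seat's front edge to the front of the backrest, top faces 198 mm above the seat top and outer faces flush with the seat's x-edges; a 44×44 mm post under the front of each armrest stands on the seat at the front corner.

C is a four-legged stool. The seat is a 267×354×40 mm slab whose top surface is at z = 438 mm; four square legs, each 36×36 mm in cross-section, run from the floor (z = 0) to the underside of the seat, each flush with a corner of the seat.

The chair is on top of the table. Three stools sit around the table at the −y, −x, +x sides.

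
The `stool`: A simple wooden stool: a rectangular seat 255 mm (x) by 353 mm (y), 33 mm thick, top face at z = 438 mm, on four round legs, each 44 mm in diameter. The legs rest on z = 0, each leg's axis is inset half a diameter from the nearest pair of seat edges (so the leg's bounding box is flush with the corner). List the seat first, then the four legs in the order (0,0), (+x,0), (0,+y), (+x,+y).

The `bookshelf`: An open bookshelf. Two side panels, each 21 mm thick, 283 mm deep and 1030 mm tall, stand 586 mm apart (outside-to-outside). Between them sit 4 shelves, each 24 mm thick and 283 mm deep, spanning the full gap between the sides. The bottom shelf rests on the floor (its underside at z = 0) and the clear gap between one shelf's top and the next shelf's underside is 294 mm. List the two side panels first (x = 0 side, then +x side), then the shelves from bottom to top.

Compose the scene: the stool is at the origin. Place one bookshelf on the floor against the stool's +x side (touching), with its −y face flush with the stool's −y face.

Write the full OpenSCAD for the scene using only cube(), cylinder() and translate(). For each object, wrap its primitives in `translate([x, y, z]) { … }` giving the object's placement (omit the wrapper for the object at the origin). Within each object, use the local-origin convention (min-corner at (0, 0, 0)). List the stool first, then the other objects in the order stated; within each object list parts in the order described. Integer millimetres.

translate([0, 0, 405]) cube([255, 353, 33]);
translate([22, 22, 0]) cylinder(h = 405, r = 22);
translate([233, 22, 0]) cylinder(h = 405, r = 22);
translate([22, 331, 0]) cylinder(h = 405, r = 22);
translate([233, 331, 0]) cylinder(h = 405, r = 22);
translate([255, 0, 0]) {
  cube([21, 283, 1030]);
  translate([565, 0, 0]) cube([21, 283, 1030]);
  translate([21, 0, 0]) cube([544, 283, 24]);
  translate([21, 0, 318]) cube([544, 283, 24]);
  translate([21, 0, 636]) cube([544, 283, 24]);
  translate([21, 0, 954]) cube([544, 283, 24]);
}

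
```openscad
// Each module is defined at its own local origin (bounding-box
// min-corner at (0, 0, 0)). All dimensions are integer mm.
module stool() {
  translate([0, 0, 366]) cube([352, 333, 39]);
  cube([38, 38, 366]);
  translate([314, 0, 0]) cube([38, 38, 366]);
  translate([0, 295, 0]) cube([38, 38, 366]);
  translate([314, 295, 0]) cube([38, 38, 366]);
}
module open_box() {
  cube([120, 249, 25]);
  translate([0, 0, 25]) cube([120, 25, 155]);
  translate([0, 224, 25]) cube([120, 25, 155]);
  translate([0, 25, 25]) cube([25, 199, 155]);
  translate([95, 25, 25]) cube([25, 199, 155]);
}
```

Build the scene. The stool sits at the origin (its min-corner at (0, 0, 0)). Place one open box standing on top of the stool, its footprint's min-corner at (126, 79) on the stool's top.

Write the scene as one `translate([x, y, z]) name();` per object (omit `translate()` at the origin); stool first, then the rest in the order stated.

stool();
translate([126, 79, 405]) open_box();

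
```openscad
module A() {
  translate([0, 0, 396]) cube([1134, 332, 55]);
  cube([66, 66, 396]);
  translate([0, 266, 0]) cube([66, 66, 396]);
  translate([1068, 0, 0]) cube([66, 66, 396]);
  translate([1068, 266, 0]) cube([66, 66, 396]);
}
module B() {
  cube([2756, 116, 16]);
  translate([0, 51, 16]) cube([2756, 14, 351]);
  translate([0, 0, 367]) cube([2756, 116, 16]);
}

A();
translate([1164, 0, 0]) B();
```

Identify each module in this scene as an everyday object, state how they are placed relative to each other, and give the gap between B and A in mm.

A is a bench. B is an I-beam. The I-beam is on the floor beside the bench on its +x side. The gap between the I-beam and the bench is 30 mm.

The I-beam's nearest face is 30 mm from the bench's +x face.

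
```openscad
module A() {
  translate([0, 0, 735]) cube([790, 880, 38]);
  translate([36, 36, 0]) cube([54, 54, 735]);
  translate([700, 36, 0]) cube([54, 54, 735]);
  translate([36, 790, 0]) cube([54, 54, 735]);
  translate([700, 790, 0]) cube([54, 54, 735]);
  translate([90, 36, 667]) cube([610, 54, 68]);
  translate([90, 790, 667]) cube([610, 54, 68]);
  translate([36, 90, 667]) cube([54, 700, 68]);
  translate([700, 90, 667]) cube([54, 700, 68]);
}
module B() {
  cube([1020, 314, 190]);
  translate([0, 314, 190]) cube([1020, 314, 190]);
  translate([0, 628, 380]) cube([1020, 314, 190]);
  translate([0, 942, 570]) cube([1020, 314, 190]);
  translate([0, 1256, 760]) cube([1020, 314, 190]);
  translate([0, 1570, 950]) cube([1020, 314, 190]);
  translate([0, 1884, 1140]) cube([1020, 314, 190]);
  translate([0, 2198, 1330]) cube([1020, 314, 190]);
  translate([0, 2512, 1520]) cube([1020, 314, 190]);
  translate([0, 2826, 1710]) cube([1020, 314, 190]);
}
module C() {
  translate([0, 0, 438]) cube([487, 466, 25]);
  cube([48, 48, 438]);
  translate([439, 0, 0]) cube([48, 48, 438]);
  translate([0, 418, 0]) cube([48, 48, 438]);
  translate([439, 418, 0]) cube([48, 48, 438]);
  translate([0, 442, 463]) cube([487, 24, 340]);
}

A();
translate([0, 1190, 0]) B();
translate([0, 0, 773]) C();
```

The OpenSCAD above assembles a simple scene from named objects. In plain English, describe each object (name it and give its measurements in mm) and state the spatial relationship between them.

A is a rectangular dining table. The top is 790×880×38 mm with its upper surface at z = 773 mm. It stands on four 54×54 mm square legs, each inset 36 mm from the nearest pair of top edges, running from the floor to the underside of the top. Four apron rails, 54 mm thick and 68 mm tall, run between adjacent legs with their top edges flush with the underside of the top and their outer faces flush with the legs' outer faces.

B is a straight staircase of 10 solid steps. Each step is 1020 mm wide (x), 314 mm deep (y, the going) and 190 mm tall (the rise). The first step rests on the floor; each subsequent step sits one going further in +y and one rise higher in +z, directly behind and above the previous step with no overlap.

C is a chair: 487×466 mm seat, 25 mm thick, top at z = 463 mm, on four 48 mm square corner legs flush with the seat edges. A 24 mm thick backrest slab spans the full seat width, extending 340 mm above the seat top, its back face flush with the seat's +y edge.

The staircase is on the floor beside the table on its +y side. The chair is on top of the table.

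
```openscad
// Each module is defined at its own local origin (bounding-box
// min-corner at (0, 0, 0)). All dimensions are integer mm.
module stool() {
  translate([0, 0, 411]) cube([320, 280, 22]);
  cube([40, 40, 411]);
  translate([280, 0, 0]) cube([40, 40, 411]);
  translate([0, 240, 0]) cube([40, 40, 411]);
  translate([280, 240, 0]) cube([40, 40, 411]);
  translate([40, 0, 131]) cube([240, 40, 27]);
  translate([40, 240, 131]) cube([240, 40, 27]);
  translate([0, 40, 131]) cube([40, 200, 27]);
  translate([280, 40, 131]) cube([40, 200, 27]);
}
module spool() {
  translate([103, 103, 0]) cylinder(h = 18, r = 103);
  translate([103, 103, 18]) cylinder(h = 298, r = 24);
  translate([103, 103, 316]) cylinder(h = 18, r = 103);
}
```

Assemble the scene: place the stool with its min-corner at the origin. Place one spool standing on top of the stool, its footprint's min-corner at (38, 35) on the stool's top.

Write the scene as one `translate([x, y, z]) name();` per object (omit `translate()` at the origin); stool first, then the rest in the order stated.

stool();
translate([38, 35, 433]) spool();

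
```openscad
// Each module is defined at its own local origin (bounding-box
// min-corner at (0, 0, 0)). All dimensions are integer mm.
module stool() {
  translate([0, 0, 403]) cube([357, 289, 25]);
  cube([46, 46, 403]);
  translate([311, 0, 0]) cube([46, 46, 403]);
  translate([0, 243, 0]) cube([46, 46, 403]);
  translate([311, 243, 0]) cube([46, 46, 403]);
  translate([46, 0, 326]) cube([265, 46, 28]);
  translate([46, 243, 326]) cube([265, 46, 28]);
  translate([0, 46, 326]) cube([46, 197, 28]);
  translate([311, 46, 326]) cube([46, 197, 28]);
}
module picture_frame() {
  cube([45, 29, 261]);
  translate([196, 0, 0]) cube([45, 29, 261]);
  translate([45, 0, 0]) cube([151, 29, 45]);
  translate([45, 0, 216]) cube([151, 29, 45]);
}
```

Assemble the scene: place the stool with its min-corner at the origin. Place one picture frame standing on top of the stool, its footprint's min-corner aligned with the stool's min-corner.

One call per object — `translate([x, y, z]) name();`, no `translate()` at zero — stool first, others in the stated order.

stool();
translate([0, 0, 428]) picture_frame();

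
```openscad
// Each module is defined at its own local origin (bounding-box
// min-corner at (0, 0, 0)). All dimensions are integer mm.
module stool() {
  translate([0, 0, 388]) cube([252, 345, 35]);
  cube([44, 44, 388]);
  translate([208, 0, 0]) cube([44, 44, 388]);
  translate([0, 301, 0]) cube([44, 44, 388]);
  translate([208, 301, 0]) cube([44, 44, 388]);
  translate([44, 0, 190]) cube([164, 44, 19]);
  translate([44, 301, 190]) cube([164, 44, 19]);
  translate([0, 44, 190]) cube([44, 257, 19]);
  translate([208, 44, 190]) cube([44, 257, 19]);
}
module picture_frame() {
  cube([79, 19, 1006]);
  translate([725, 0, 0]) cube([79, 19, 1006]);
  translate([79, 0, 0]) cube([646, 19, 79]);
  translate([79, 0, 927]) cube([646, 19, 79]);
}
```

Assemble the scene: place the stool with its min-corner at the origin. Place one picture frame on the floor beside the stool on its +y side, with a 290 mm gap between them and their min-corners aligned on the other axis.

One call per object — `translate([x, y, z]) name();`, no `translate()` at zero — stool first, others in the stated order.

stool();
translate([0, 635, 0]) picture_frame();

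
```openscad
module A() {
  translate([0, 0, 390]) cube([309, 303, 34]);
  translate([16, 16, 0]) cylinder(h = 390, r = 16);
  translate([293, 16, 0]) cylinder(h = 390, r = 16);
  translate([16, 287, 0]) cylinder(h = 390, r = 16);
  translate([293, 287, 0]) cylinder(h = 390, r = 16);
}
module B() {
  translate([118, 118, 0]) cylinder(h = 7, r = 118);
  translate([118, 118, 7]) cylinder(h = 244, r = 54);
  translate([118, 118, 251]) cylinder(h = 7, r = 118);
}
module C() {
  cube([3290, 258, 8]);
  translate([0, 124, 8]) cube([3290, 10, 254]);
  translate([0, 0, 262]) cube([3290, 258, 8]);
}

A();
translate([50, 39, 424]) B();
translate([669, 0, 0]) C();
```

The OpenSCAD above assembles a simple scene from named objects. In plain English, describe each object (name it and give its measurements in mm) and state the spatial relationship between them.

A is a four-legged stool. The seat is 309×303 mm, 34 mm thick, top at z = 424 mm. It stands on four round legs, each 32 mm in diameter, from z = 0 to the seat underside, each leg's axis is inset half a diameter from the nearest pair of seat edges (so the leg's bounding box is flush with the corner).

B is a spool: two coaxial disc flanges of radius 118 mm and thickness 7 mm, joined by a core cylinder of radius 54 mm and height 244 mm. The lower flange rests on z = 0 and the three cylinders share a vertical axis.

C is an I-beam lying along x, 3290 mm long. Overall section height 270 mm. Two flanges 258 mm wide (y) and 8 mm thick, one on the floor and one at the top; a web 10 mm thick runs between them, centred on the flange width.

The spool is on top of the stool. The I-beam is on the floor beside the stool on its +x side.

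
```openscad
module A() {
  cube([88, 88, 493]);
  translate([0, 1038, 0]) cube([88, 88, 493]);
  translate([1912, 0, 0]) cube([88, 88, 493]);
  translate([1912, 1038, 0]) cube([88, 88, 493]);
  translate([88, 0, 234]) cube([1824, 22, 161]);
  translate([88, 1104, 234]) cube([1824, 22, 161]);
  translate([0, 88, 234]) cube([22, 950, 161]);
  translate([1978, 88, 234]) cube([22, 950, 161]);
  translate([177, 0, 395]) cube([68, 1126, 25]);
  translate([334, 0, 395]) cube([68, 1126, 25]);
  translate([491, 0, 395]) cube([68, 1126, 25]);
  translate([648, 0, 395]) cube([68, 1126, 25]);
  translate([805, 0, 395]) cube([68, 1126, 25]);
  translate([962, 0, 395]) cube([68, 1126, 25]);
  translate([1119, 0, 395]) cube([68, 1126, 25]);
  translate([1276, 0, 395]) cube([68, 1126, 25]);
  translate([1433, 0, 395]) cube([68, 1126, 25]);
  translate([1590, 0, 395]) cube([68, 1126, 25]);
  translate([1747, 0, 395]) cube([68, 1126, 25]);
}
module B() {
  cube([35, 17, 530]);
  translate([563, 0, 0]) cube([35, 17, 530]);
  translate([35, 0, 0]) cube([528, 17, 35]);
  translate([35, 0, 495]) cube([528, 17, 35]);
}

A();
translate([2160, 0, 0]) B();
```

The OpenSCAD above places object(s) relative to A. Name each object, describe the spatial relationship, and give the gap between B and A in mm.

The picture frame's nearest face is 160 mm from the bed frame's +x face.

A is a bed frame. B is a picture frame. The picture frame is on the floor beside the bed frame on its +x side. The gap between the picture frame and the bed frame is 160 mm.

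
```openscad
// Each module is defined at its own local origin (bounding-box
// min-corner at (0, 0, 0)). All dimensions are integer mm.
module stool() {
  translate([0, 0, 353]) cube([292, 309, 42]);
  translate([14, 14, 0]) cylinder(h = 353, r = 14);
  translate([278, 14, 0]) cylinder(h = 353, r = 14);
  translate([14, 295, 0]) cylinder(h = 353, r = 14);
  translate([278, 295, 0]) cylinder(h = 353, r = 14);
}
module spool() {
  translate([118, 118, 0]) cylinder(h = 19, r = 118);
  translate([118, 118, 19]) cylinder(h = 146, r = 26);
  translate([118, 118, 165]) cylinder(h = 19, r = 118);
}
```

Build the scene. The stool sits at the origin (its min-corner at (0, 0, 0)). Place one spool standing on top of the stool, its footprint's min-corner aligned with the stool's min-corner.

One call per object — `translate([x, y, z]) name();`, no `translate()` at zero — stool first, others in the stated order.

stool();
translate([0, 0, 395]) spool();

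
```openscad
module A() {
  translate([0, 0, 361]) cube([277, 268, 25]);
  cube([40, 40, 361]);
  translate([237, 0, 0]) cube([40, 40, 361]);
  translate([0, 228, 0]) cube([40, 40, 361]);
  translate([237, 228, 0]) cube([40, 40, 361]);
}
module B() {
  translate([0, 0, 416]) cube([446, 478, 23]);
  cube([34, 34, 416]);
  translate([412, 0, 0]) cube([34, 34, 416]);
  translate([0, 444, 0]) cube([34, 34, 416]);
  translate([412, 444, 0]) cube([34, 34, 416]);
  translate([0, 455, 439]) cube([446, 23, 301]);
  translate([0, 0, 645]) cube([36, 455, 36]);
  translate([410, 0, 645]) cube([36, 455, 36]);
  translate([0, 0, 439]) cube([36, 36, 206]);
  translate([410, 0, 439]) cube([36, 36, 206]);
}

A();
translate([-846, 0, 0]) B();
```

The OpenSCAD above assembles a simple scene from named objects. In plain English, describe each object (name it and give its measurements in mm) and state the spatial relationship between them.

A is a simple wooden stool: a rectangular seat 277 mm (x) by 268 mm (y), 25 mm thick, top face at z = 386 mm, on four square legs, each 40×40 mm in cross-section. The legs rest on z = 0, each flush with a corner of the seat.

B is a chair. The seat is a 446×478×23 mm slab with its top at z = 439 mm, on four 34×34 mm corner legs (flush with the seat edges, standing on z = 0). A flat backrest 23 mm thick, 301 mm tall, spans the full seat width and rises from the seat top along its +y edge, rear face flush with the rear of the seat. Two armrests of 36×36 mm section run along each side from the seat's front edge to the front of the backrest, top faces 242 mm above the seat top and outer faces flush with the seat's x-edges; a 36×36 mm post under the front of each armrest stands on the seat at the front corner.

The chair is on the floor beside the stool on its −x side.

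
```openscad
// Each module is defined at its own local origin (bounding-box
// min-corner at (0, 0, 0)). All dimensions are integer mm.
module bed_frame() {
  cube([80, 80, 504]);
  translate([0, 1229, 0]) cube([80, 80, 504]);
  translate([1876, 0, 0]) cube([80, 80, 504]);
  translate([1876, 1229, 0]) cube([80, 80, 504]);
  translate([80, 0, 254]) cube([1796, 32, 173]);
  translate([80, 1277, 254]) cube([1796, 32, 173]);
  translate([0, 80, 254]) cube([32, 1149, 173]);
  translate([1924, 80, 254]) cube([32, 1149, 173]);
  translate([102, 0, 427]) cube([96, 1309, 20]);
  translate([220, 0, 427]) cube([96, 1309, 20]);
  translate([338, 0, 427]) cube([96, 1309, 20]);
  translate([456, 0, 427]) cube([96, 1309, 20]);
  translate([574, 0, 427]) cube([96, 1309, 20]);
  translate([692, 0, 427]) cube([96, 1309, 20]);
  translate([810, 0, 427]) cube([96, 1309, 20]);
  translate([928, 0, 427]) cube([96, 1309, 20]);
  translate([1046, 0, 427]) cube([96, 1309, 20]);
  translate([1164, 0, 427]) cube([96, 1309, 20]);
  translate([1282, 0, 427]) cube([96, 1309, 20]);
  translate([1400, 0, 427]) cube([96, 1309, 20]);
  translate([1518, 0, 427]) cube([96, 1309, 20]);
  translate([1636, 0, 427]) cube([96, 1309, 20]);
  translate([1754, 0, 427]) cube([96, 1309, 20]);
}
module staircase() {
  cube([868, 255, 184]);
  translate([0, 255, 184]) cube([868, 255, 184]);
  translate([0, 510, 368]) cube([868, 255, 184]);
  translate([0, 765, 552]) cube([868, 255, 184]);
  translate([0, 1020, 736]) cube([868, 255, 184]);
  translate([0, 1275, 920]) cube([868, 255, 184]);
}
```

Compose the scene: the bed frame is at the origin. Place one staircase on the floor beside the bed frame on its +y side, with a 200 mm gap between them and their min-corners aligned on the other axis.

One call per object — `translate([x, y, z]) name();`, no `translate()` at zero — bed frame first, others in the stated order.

bed_frame();
translate([0, 1509, 0]) staircase();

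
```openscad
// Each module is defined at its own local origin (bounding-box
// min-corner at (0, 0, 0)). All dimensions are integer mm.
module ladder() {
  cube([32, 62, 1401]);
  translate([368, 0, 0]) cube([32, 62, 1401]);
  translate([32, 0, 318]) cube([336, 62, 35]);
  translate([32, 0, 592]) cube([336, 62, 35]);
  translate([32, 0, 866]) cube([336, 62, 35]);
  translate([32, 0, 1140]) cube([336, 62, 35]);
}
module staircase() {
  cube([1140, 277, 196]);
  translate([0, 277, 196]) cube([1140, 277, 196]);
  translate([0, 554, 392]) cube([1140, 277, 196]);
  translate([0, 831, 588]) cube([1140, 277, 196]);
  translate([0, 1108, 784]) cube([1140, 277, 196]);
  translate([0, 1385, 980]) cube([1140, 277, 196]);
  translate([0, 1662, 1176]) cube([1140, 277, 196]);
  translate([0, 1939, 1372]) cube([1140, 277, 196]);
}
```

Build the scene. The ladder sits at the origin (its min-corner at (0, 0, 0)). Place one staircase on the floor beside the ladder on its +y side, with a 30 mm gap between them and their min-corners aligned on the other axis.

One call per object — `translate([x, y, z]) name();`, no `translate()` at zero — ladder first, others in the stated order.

ladder();
translate([0, 92, 0]) staircase();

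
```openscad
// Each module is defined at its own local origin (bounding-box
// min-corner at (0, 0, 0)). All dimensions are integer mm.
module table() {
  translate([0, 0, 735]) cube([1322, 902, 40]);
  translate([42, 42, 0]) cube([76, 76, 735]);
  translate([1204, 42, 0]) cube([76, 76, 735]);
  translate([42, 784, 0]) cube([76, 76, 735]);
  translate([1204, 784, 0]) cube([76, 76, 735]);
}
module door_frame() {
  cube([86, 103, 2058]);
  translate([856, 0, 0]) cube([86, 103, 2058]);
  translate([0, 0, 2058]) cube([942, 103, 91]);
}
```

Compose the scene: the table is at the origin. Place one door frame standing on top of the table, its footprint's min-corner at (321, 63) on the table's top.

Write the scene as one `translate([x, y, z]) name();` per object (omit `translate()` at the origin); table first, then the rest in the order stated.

table();
translate([321, 63, 775]) door_frame();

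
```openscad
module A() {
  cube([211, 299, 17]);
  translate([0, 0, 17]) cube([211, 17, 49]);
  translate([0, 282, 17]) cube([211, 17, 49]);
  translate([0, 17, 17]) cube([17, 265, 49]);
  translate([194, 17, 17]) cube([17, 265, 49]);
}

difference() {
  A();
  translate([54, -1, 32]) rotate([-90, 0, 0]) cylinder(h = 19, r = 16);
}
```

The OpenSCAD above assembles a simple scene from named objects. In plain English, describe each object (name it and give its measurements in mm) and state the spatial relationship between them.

A is an open-topped rectangular box: outside dimensions 211×299×66 mm, with a uniform wall and base thickness of 17 mm. The base is a full 211×299 slab on the floor; four walls sit on top of the base. The front and back walls (the −y and +y sides) span the full width; the two side walls fit between them.

The open box has a circular hole of radius 16 mm through its front wall, centred at (x = 54, z = 32).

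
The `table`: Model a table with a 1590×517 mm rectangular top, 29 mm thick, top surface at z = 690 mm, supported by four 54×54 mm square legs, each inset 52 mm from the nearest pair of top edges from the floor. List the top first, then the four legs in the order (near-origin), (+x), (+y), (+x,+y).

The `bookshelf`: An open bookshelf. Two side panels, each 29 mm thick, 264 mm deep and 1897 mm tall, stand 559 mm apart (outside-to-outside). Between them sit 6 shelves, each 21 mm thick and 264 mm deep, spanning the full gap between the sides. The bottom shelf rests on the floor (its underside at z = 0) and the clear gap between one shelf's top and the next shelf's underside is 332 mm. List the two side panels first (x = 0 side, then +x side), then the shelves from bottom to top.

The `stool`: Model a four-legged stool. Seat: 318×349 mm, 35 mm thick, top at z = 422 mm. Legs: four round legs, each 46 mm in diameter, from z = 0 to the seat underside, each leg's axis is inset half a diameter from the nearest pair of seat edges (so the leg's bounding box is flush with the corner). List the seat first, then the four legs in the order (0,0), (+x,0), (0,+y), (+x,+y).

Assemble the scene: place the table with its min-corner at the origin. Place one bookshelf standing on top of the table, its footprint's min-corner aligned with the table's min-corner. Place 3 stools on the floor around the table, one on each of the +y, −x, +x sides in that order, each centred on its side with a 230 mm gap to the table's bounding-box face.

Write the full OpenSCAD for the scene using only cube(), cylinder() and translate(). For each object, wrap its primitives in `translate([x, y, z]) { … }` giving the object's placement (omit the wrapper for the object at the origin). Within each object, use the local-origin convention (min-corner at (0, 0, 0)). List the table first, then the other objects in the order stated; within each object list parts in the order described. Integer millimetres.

translate([0, 0, 661]) cube([1590, 517, 29]);
translate([52, 52, 0]) cube([54, 54, 661]);
translate([1484, 52, 0]) cube([54, 54, 661]);
translate([52, 411, 0]) cube([54, 54, 661]);
translate([1484, 411, 0]) cube([54, 54, 661]);
translate([0, 0, 690]) {
  cube([29, 264, 1897]);
  translate([530, 0, 0]) cube([29, 264, 1897]);
  translate([29, 0, 0]) cube([501, 264, 21]);
  translate([29, 0, 353]) cube([501, 264, 21]);
  translate([29, 0, 706]) cube([501, 264, 21]);
  translate([29, 0, 1059]) cube([501, 264, 21]);
  translate([29, 0, 1412]) cube([501, 264, 21]);
  translate([29, 0, 1765]) cube([501, 264, 21]);
}
translate([636, 747, 0]) {
  translate([0, 0, 387]) cube([318, 349, 35]);
  translate([23, 23, 0]) cylinder(h = 387, r = 23);
  translate([295, 23, 0]) cylinder(h = 387, r = 23);
  translate([23, 326, 0]) cylinder(h = 387, r = 23);
  translate([295, 326, 0]) cylinder(h = 387, r = 23);
}
translate([-548, 84, 0]) {
  translate([0, 0, 387]) cube([318, 349, 35]);
  translate([23, 23, 0]) cylinder(h = 387, r = 23);
  translate([295, 23, 0]) cylinder(h = 387, r = 23);
  translate([23, 326, 0]) cylinder(h = 387, r = 23);
  translate([295, 326, 0]) cylinder(h = 387, r = 23);
}
translate([1820, 84, 0]) {
  translate([0, 0, 387]) cube([318, 349, 35]);
  translate([23, 23, 0]) cylinder(h = 387, r = 23);
  translate([295, 23, 0]) cylinder(h = 387, r = 23);
  translate([23, 326, 0]) cylinder(h = 387, r = 23);
  translate([295, 326, 0]) cylinder(h = 387, r = 23);
}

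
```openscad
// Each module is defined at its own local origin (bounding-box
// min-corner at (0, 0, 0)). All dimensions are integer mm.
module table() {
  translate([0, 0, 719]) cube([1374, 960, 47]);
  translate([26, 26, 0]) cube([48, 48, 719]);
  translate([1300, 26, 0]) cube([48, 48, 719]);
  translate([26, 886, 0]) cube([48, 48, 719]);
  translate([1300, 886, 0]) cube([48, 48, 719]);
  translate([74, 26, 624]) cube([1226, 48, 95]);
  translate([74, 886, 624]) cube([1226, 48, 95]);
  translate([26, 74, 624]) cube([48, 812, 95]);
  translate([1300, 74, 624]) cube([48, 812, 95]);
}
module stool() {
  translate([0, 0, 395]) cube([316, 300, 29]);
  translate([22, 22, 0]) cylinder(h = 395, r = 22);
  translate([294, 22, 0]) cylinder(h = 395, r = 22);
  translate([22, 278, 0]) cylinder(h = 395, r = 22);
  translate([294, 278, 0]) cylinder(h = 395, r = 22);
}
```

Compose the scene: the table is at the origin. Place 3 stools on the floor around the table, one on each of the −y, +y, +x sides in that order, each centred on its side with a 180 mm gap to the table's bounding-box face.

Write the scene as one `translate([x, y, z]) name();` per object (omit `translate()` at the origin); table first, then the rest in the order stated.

table();
translate([529, -480, 0]) stool();
translate([529, 1140, 0]) stool();
translate([1554, 330, 0]) stool();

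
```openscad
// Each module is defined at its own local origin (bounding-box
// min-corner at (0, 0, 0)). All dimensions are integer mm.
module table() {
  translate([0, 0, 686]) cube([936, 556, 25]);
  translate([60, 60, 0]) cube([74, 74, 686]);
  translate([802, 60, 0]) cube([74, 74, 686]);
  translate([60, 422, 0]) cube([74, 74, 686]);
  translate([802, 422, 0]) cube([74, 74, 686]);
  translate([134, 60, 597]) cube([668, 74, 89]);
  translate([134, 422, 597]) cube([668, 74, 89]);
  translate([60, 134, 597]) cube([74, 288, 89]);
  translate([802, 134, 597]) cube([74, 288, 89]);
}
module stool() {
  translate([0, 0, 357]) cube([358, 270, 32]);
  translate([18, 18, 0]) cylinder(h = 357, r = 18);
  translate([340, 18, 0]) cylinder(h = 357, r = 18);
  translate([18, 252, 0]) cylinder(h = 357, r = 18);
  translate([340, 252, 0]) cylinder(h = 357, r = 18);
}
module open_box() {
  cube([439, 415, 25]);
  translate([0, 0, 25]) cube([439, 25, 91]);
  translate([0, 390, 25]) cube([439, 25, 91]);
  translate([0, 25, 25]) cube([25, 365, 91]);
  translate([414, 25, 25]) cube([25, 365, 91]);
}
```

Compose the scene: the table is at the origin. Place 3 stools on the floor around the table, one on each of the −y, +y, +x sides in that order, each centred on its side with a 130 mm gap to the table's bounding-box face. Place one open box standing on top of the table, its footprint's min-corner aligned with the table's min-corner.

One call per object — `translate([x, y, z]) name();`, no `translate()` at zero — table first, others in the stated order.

table();
translate([289, -400, 0]) stool();
translate([289, 686, 0]) stool();
translate([1066, 143, 0]) stool();
translate([0, 0, 711]) open_box();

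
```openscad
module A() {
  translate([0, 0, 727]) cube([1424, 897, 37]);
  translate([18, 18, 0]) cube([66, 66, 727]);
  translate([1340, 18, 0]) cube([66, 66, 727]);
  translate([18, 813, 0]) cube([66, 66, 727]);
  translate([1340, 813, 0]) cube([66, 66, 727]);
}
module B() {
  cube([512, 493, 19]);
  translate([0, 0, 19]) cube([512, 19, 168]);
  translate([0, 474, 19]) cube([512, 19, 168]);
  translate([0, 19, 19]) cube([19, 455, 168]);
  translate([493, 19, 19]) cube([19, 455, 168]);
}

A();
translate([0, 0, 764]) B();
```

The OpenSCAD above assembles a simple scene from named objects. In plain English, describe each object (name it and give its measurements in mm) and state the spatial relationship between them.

A is a table: top 1424 mm (x) × 897 mm (y), 37 mm thick, upper face at z = 764 mm, on four 66×66 mm square legs, each inset 18 mm from the nearest pair of top edges, running from z = 0 to the bottom of the top.

B is an open storage box with external size 512×493×187 mm and wall thickness 19 mm (the base is also 19 mm thick). The base covers the whole footprint; the four walls stand on the base, with the y-facing walls full-width and the x-facing walls fitting between their inner faces.

The open box is on top of the table.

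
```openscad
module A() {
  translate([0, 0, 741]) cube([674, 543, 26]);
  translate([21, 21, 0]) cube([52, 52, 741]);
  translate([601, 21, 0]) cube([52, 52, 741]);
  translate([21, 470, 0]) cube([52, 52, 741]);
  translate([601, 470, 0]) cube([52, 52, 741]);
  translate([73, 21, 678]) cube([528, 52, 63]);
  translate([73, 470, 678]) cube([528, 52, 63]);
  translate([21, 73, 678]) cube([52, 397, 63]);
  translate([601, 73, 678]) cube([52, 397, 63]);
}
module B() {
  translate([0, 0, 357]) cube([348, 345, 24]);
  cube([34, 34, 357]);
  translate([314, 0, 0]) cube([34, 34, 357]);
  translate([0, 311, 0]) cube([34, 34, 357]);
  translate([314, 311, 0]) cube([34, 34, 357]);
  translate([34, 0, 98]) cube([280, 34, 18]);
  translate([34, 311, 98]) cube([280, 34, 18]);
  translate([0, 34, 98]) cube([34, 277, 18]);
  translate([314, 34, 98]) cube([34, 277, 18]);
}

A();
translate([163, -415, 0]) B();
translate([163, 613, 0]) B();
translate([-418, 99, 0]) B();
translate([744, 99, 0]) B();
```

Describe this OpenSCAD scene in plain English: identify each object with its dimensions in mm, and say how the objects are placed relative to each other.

A is a table with a 674×543 mm rectangular top, 26 mm thick, top surface at z = 767 mm, supported by four 52×52 mm square legs, each inset 21 mm from the nearest pair of top edges, running from the floor. Four apron rails, 52 mm thick and 63 mm tall, run between adjacent legs with their top edges flush with the underside of the top and their outer faces flush with the legs' outer faces.

B is a four-legged stool. The seat is 348×345 mm, 24 mm thick, top at z = 381 mm. It stands on four square legs, each 34×34 mm in cross-section, from z = 0 to the seat underside, each flush with a corner of the seat. Four stretchers, 34 mm wide and 18 mm tall, connect adjacent legs with their undersides at z = 98 mm, each running between the inner faces of the legs it joins and aligned with the legs' outer faces on the other axis.

Four stools sit around the table at the −y, +y, −x, +x sides.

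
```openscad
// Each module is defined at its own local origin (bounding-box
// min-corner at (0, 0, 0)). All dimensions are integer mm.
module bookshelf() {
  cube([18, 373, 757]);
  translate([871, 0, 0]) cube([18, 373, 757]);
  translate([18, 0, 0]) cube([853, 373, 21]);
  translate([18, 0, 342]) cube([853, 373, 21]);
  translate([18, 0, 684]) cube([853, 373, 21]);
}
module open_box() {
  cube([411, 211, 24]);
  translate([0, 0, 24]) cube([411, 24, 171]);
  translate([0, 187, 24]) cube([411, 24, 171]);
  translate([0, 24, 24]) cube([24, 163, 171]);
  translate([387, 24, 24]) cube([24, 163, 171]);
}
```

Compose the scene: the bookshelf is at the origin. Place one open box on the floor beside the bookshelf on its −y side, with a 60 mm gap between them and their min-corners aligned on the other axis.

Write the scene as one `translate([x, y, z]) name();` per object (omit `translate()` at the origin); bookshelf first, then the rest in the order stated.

bookshelf();
translate([0, -271, 0]) open_box();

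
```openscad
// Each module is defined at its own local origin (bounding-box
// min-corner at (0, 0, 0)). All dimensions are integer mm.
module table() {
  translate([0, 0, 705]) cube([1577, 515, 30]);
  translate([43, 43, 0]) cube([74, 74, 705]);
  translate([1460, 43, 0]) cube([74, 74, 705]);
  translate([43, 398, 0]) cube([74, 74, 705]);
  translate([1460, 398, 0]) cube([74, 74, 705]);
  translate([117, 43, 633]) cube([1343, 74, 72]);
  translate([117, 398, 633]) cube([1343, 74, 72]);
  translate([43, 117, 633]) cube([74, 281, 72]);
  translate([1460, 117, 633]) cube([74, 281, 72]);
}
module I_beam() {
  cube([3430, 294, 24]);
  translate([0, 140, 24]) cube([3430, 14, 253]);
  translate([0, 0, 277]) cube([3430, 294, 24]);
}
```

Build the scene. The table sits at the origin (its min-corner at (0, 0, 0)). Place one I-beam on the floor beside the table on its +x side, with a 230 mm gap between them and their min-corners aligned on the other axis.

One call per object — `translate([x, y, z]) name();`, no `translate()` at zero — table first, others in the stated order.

table();
translate([1807, 0, 0]) I_beam();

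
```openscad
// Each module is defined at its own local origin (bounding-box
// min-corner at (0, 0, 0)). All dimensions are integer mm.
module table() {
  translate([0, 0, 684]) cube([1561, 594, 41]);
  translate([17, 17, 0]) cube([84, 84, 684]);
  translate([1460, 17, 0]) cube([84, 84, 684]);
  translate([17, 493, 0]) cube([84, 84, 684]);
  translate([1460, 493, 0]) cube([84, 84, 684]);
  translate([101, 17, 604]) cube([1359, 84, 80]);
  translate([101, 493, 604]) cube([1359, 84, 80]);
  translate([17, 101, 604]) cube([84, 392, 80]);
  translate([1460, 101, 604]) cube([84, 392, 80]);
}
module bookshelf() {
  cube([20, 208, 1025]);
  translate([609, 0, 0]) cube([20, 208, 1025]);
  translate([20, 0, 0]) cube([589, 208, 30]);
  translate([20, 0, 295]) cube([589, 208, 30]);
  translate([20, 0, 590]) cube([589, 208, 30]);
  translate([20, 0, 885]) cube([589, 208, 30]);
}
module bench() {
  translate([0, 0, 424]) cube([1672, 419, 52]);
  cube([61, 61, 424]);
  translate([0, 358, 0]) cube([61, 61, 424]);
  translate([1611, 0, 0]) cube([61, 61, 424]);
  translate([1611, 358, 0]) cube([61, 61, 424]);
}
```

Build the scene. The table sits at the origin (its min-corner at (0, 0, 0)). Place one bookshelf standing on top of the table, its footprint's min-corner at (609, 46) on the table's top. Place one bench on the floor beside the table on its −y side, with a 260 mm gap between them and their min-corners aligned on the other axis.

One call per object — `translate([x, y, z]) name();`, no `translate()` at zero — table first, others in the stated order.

table();
translate([609, 46, 725]) bookshelf();
translate([0, -679, 0]) bench();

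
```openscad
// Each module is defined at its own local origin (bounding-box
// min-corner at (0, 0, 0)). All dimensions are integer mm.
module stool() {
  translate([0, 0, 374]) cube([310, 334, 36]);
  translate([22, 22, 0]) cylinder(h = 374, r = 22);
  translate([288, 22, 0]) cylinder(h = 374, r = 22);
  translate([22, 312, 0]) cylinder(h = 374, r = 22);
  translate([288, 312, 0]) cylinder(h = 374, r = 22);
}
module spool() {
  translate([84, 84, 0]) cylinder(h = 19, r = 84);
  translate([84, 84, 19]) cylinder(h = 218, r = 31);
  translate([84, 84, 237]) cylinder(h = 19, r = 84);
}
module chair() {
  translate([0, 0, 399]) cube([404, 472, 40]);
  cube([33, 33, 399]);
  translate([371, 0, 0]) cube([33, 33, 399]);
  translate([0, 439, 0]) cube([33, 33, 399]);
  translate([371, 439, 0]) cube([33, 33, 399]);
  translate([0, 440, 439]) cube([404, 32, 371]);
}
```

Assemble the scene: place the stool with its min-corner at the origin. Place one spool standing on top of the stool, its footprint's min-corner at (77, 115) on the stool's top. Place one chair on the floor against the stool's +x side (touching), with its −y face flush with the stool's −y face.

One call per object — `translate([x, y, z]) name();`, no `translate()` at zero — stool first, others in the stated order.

stool();
translate([77, 115, 410]) spool();
translate([310, 0, 0]) chair();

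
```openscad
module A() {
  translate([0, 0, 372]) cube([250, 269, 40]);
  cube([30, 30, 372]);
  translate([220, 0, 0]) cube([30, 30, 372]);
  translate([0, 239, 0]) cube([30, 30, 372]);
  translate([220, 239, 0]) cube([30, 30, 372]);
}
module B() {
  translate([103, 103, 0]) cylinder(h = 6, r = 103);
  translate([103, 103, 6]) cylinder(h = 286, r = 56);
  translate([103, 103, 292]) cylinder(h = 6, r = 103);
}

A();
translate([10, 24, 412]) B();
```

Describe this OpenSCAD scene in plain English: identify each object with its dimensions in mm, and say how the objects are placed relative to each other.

A is a four-legged stool. The seat is a 250×269×40 mm slab whose top surface is at z = 412 mm; four square legs, each 30×30 mm in cross-section, run from the floor (z = 0) to the underside of the seat, each flush with a corner of the seat.

B is a spool: two coaxial disc flanges of radius 103 mm and thickness 6 mm, joined by a core cylinder of radius 56 mm and height 286 mm. The lower flange rests on z = 0 and the three cylinders share a vertical axis.

The spool is on top of the stool.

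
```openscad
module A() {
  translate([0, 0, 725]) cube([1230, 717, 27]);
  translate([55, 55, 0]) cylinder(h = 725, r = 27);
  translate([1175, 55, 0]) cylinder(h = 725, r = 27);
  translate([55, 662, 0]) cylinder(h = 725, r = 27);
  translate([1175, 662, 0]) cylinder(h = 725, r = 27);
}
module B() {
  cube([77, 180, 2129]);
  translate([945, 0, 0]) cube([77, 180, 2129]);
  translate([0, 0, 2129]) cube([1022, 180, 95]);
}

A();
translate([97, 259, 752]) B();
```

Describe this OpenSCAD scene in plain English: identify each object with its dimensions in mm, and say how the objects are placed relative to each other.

A is a table: top 1230 mm (x) × 717 mm (y), 27 mm thick, upper face at z = 752 mm, on four round legs of 54 mm diameter, each leg's bounding box inset 28 mm from the nearest pair of top edges, running from z = 0 to the bottom of the top.

B is a rectangular door frame: two vertical jambs of 77×180 mm section, 2129 mm tall, with a clear opening 868 mm wide between their inner faces. A header 95 mm tall and 180 mm deep lies on top of the jambs and spans the full outside width.

The door frame is on top of the table.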